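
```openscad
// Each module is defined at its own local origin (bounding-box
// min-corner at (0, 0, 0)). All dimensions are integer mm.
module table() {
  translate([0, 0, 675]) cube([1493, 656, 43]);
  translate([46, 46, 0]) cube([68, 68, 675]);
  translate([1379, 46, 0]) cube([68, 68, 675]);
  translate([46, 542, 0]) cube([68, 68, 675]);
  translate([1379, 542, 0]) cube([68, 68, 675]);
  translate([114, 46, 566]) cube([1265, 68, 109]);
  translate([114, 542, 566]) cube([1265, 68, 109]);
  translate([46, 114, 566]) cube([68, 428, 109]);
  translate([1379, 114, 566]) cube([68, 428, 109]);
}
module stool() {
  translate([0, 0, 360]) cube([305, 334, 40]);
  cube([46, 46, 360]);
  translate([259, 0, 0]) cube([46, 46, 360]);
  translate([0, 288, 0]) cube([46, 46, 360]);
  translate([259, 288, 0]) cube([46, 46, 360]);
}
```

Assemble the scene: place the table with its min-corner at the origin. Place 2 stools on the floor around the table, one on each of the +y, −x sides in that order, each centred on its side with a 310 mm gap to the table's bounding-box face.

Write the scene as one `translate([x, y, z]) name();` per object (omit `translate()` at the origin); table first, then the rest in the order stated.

table();
translate([594, 966, 0]) stool();
translate([-615, 161, 0]) stool();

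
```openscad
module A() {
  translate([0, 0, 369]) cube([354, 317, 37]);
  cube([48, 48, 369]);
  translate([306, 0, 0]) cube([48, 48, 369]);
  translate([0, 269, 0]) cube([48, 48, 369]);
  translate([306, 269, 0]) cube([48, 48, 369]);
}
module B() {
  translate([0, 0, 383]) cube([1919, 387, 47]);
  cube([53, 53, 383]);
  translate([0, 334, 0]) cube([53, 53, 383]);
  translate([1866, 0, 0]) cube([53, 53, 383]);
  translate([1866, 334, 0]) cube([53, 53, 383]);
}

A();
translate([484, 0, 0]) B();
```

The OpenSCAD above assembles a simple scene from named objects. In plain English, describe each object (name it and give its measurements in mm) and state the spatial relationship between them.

A is a simple wooden stool: a rectangular seat 354 mm (x) by 317 mm (y), 37 mm thick, top face at z = 406 mm, on four square legs, each 48×48 mm in cross-section. The legs rest on z = 0, each flush with a corner of the seat.

B is a long wooden bench with a 1919 mm (x) × 387 mm (y) seat, 47 mm thick, its top surface 430 mm above the floor. Four 53 mm square legs at the seat corners, flush with the edges, run from z = 0 to the seat underside.

The bench is on the floor beside the stool on its +x side.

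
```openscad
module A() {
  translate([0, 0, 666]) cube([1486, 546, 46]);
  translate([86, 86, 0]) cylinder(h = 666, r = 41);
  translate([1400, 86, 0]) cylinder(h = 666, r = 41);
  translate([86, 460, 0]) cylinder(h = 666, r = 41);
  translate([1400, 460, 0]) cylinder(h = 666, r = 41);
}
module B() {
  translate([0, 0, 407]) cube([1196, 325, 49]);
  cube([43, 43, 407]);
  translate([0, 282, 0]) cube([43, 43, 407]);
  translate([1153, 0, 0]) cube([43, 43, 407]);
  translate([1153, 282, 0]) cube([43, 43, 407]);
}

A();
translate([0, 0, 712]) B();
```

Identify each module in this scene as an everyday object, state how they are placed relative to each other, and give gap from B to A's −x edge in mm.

The bench's min-x is at 0; the table's min-x is 0; gap = 0 mm.

A is a table. B is a bench. The bench is on top of the table. The gap from the bench to the table's −x edge is 0 mm.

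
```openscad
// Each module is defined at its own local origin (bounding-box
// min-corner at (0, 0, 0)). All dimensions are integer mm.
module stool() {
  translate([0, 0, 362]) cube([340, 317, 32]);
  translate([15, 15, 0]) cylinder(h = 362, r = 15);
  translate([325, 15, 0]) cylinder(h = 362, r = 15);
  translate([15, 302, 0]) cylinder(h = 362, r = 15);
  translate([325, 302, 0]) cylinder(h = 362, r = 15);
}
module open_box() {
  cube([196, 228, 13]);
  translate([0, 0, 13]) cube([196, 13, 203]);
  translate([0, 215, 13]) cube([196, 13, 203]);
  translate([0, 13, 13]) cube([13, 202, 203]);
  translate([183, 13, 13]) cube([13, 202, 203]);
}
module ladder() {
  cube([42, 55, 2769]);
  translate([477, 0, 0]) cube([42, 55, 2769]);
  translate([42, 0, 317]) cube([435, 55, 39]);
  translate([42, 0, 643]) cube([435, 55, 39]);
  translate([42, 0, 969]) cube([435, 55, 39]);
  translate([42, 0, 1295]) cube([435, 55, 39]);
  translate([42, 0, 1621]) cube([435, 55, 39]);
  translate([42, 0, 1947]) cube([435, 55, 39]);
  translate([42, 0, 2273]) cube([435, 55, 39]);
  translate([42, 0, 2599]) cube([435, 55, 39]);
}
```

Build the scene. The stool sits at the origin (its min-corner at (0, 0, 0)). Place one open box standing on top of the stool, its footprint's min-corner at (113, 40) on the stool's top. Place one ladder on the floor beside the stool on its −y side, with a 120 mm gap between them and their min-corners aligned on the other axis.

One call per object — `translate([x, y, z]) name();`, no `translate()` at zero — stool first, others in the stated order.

stool();
translate([113, 40, 394]) open_box();
translate([0, -175, 0]) ladder();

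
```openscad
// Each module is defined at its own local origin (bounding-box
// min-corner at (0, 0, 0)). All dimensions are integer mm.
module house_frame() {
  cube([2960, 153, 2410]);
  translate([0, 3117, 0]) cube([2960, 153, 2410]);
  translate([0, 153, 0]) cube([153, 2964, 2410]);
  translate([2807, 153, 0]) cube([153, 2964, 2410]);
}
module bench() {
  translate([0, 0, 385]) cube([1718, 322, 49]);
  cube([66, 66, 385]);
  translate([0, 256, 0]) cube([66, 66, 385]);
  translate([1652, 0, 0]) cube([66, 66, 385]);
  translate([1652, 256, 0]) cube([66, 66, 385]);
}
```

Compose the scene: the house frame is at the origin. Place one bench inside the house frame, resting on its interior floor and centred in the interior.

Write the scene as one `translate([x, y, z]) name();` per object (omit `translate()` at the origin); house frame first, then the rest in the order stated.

house_frame();
translate([621, 1474, 0]) bench();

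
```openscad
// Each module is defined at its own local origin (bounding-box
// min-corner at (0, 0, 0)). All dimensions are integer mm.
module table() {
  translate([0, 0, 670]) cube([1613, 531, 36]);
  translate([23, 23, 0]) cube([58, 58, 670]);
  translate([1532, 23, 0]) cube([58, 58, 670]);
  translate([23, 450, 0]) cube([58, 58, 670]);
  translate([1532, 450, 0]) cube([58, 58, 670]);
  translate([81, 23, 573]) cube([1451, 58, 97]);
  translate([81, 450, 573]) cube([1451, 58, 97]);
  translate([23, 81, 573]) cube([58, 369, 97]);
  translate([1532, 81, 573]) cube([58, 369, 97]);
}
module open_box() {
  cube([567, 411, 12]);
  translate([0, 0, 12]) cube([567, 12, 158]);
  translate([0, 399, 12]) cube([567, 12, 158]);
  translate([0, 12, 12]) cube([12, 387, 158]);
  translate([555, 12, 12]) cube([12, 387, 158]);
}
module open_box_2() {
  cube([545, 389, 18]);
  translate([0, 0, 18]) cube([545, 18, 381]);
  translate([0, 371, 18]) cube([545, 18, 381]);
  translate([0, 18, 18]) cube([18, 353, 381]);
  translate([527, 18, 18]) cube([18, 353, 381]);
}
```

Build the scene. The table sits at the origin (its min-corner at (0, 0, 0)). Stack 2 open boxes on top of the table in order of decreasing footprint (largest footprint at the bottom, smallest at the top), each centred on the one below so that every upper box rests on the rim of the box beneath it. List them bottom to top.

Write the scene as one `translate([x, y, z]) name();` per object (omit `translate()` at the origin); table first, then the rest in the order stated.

table();
translate([523, 60, 706]) open_box();
translate([534, 71, 876]) open_box_2();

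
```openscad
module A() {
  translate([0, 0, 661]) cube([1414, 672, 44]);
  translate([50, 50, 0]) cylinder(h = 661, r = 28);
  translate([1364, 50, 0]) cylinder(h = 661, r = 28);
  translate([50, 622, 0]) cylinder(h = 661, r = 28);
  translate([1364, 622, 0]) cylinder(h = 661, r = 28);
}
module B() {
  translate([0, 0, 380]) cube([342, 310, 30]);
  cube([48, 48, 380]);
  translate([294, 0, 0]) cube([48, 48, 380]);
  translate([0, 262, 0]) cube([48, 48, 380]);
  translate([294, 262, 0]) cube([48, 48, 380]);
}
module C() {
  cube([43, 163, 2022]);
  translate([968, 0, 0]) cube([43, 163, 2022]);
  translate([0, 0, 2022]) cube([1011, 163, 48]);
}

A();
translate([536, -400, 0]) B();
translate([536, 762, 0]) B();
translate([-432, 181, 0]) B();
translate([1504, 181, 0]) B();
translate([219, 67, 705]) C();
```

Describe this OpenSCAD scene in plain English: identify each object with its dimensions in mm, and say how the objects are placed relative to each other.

A is a table: top 1414 mm (x) × 672 mm (y), 44 mm thick, upper face at z = 705 mm, on four round legs of 56 mm diameter, each leg's bounding box inset 22 mm from the nearest pair of top edges, running from z = 0 to the bottom of the top.

B is a simple wooden stool: a rectangular seat 342 mm (x) by 310 mm (y), 30 mm thick, top face at z = 410 mm, on four square legs, each 48×48 mm in cross-section. The legs rest on z = 0, each flush with a corner of the seat.

C is a door frame. The clear opening is 925 mm wide and 2022 mm high. Two 43 mm wide jambs, 163 mm deep, stand either side of the opening from the floor to the top of the opening. A 48 mm thick head sits across the top of both jambs, spanning the full outside width of the frame.

Four stools sit around the table at the −y, +y, −x, +x sides. The door frame is on top of the table.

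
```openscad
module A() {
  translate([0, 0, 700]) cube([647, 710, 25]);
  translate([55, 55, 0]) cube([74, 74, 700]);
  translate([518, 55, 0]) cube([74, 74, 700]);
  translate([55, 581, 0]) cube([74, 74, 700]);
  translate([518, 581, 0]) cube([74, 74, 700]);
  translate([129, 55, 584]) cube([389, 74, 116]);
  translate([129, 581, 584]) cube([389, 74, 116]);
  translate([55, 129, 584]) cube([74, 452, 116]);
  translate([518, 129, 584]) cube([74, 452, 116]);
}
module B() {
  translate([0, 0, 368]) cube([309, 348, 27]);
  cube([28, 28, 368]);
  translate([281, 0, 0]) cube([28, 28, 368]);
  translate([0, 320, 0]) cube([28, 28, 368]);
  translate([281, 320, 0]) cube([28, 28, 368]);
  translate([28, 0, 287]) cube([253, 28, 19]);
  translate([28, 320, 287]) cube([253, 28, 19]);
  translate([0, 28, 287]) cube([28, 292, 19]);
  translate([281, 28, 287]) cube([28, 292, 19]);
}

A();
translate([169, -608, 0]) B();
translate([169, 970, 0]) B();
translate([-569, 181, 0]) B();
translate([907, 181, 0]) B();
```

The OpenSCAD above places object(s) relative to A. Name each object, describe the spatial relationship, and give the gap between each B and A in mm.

Each stool's nearest face is 260 mm from the table's bounding box.

A is a table. B is a stool. Four stools sit around the table at the −y, +y, −x, +x sides. The gap between each stool and the table is 260 mm.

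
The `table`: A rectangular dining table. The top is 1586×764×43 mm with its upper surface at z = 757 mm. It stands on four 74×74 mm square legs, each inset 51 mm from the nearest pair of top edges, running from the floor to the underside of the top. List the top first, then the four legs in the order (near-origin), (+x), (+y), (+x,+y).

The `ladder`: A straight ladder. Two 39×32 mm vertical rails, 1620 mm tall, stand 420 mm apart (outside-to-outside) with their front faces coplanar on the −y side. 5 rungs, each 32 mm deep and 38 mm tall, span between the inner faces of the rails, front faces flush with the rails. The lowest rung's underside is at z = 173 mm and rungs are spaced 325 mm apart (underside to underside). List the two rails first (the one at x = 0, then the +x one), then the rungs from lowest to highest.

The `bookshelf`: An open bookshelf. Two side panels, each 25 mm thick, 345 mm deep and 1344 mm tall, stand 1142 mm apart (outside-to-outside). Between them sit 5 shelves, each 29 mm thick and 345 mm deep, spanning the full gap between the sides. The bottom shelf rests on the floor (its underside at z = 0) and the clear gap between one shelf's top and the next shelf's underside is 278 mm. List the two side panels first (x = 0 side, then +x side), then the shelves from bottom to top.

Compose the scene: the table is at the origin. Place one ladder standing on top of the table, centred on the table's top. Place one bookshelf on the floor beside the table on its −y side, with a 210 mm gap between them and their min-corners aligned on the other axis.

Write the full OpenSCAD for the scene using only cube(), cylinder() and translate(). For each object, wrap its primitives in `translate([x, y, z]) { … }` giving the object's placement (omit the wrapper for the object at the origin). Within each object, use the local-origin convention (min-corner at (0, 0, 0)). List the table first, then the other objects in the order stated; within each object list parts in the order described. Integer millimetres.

translate([0, 0, 714]) cube([1586, 764, 43]);
translate([51, 51, 0]) cube([74, 74, 714]);
translate([1461, 51, 0]) cube([74, 74, 714]);
translate([51, 639, 0]) cube([74, 74, 714]);
translate([1461, 639, 0]) cube([74, 74, 714]);
translate([583, 366, 757]) {
  cube([39, 32, 1620]);
  translate([381, 0, 0]) cube([39, 32, 1620]);
  translate([39, 0, 173]) cube([342, 32, 38]);
  translate([39, 0, 498]) cube([342, 32, 38]);
  translate([39, 0, 823]) cube([342, 32, 38]);
  translate([39, 0, 1148]) cube([342, 32, 38]);
  translate([39, 0, 1473]) cube([342, 32, 38]);
}
translate([0, -555, 0]) {
  cube([25, 345, 1344]);
  translate([1117, 0, 0]) cube([25, 345, 1344]);
  translate([25, 0, 0]) cube([1092, 345, 29]);
  translate([25, 0, 307]) cube([1092, 345, 29]);
  translate([25, 0, 614]) cube([1092, 345, 29]);
  translate([25, 0, 921]) cube([1092, 345, 29]);
  translate([25, 0, 1228]) cube([1092, 345, 29]);
}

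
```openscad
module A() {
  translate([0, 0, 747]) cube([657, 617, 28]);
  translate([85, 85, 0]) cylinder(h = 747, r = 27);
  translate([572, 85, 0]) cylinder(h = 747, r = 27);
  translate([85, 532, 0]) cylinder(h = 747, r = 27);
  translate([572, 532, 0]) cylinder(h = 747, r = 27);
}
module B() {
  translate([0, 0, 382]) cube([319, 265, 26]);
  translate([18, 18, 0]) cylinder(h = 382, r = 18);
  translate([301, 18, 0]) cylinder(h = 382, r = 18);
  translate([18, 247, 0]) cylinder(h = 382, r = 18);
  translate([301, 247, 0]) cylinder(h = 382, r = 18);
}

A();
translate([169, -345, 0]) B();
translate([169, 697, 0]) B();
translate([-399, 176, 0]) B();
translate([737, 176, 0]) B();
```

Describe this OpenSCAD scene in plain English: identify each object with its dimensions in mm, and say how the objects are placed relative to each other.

A is a table: top 657 mm (x) × 617 mm (y), 28 mm thick, upper face at z = 775 mm, on four round legs of 54 mm diameter, each leg's bounding box inset 58 mm from the nearest pair of top edges, running from z = 0 to the bottom of the top.

B is a simple wooden stool: a rectangular seat 319 mm (x) by 265 mm (y), 26 mm thick, top face at z = 408 mm, on four round legs, each 36 mm in diameter. The legs rest on z = 0, each leg's axis is inset half a diameter from the nearest pair of seat edges (so the leg's bounding box is flush with the corner).

Four stools sit around the table at the −y, +y, −x, +x sides.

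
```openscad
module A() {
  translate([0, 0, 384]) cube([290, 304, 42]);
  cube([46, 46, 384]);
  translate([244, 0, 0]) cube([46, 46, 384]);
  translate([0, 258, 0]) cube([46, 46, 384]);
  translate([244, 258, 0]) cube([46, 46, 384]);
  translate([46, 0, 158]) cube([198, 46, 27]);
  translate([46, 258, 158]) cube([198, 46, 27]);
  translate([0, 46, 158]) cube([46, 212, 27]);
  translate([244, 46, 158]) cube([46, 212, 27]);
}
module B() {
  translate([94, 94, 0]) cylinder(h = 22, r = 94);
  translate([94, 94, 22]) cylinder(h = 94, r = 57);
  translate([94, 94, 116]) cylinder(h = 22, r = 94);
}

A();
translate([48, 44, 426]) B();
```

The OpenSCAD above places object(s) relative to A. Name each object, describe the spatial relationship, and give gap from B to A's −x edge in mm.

The spool's min-x is at 48; the stool's min-x is 0; gap = 48 mm.

A is a stool. B is a spool. The spool is on top of the stool. The gap from the spool to the stool's −x edge is 48 mm.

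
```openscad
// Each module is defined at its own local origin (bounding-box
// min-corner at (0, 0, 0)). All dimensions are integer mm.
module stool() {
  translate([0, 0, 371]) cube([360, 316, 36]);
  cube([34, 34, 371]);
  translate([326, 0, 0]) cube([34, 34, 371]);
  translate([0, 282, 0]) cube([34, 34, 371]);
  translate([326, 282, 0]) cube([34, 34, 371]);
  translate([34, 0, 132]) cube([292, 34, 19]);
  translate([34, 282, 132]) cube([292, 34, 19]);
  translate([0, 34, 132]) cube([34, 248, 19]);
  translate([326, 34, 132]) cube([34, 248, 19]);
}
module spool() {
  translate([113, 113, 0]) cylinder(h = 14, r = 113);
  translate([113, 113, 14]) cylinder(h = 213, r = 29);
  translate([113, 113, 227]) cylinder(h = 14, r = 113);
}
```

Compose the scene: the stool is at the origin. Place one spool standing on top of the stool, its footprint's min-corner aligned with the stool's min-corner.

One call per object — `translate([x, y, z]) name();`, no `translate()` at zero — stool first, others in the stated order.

stool();
translate([0, 0, 407]) spool();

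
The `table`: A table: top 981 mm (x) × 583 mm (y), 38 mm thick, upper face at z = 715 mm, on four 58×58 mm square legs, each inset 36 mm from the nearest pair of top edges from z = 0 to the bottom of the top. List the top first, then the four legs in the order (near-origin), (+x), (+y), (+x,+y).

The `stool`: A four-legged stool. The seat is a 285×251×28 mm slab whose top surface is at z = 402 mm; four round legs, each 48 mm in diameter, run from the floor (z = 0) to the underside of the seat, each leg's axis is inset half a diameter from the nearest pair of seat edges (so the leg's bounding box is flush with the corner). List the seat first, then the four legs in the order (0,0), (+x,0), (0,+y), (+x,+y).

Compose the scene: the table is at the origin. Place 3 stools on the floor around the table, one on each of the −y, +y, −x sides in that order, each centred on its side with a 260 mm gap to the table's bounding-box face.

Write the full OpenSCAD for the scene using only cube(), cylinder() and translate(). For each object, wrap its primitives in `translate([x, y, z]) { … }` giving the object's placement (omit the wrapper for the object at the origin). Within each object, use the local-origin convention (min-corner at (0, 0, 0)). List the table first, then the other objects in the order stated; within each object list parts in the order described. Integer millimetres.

translate([0, 0, 677]) cube([981, 583, 38]);
translate([36, 36, 0]) cube([58, 58, 677]);
translate([887, 36, 0]) cube([58, 58, 677]);
translate([36, 489, 0]) cube([58, 58, 677]);
translate([887, 489, 0]) cube([58, 58, 677]);
translate([348, -511, 0]) {
  translate([0, 0, 374]) cube([285, 251, 28]);
  translate([24, 24, 0]) cylinder(h = 374, r = 24);
  translate([261, 24, 0]) cylinder(h = 374, r = 24);
  translate([24, 227, 0]) cylinder(h = 374, r = 24);
  translate([261, 227, 0]) cylinder(h = 374, r = 24);
}
translate([348, 843, 0]) {
  translate([0, 0, 374]) cube([285, 251, 28]);
  translate([24, 24, 0]) cylinder(h = 374, r = 24);
  translate([261, 24, 0]) cylinder(h = 374, r = 24);
  translate([24, 227, 0]) cylinder(h = 374, r = 24);
  translate([261, 227, 0]) cylinder(h = 374, r = 24);
}
translate([-545, 166, 0]) {
  translate([0, 0, 374]) cube([285, 251, 28]);
  translate([24, 24, 0]) cylinder(h = 374, r = 24);
  translate([261, 24, 0]) cylinder(h = 374, r = 24);
  translate([24, 227, 0]) cylinder(h = 374, r = 24);
  translate([261, 227, 0]) cylinder(h = 374, r = 24);
}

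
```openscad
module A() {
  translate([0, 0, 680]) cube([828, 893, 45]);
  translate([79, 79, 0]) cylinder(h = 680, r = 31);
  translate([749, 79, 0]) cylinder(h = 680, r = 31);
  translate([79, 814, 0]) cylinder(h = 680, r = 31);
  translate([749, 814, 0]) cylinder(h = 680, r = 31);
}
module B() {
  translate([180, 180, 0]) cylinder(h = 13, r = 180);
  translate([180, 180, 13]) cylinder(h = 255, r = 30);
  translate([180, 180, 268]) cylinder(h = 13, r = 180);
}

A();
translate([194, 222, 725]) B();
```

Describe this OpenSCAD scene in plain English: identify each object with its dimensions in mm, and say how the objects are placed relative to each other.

A is a table: top 828 mm (x) × 893 mm (y), 45 mm thick, upper face at z = 725 mm, on four round legs of 62 mm diameter, each leg's bounding box inset 48 mm from the nearest pair of top edges, running from z = 0 to the bottom of the top.

B is a spool: two coaxial disc flanges of radius 180 mm and thickness 13 mm, joined by a core cylinder of radius 30 mm and height 255 mm. The lower flange rests on z = 0 and the three cylinders share a vertical axis.

The spool is on top of the table.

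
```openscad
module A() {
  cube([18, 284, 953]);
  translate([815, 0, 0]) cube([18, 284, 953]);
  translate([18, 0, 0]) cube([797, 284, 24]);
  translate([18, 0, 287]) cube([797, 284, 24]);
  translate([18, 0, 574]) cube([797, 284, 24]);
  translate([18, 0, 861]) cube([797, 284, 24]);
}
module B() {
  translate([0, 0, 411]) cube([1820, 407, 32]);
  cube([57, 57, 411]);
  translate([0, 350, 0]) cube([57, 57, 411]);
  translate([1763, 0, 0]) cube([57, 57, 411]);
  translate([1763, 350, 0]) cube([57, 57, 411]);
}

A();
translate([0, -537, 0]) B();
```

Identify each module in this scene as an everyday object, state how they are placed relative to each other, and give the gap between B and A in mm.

The bench's nearest face is 130 mm from the bookshelf's −y face.

A is a bookshelf. B is a bench. The bench is on the floor beside the bookshelf on its −y side. The gap between the bench and the bookshelf is 130 mm.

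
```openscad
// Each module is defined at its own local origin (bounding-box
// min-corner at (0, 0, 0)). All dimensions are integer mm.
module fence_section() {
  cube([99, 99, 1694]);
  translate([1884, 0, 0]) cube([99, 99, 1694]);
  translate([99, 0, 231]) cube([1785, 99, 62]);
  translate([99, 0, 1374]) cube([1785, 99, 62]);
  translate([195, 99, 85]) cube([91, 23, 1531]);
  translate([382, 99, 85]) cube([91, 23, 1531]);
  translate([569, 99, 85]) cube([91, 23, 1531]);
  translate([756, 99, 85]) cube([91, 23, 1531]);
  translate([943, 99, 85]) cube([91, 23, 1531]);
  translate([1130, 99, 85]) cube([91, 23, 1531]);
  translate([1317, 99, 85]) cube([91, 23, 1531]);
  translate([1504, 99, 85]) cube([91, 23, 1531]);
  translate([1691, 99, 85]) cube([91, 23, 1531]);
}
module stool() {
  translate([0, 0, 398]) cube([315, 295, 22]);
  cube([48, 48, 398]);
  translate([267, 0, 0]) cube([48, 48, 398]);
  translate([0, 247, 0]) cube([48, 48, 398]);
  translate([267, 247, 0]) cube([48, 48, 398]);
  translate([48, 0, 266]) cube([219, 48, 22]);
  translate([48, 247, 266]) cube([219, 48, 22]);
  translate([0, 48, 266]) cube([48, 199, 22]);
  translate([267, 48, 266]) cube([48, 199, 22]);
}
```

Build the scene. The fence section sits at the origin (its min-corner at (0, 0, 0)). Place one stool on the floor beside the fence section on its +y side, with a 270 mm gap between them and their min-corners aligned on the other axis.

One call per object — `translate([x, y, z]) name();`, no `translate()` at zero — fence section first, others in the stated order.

fence_section();
translate([0, 392, 0]) stool();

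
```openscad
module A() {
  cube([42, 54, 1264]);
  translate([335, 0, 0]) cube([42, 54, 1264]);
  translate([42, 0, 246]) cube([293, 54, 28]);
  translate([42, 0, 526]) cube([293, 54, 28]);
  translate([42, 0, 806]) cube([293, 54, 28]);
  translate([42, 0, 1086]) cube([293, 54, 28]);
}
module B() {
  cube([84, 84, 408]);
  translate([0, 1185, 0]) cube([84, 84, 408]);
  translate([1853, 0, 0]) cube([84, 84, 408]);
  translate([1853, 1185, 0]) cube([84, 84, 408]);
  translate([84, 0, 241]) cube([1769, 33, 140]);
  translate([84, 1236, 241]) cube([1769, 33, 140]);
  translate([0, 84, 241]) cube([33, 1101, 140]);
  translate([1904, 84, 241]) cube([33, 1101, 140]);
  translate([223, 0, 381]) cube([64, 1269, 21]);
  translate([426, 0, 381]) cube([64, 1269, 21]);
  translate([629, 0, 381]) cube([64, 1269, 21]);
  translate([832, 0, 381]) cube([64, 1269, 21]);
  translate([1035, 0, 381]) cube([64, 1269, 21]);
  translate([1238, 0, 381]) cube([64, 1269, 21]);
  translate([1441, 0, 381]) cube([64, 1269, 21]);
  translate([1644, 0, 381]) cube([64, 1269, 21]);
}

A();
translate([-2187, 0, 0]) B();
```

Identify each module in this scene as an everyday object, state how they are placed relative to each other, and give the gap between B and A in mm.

A is a ladder. B is a bed frame. The bed frame is on the floor beside the ladder on its −x side. The gap between the bed frame and the ladder is 250 mm.

The bed frame's nearest face is 250 mm from the ladder's −x face.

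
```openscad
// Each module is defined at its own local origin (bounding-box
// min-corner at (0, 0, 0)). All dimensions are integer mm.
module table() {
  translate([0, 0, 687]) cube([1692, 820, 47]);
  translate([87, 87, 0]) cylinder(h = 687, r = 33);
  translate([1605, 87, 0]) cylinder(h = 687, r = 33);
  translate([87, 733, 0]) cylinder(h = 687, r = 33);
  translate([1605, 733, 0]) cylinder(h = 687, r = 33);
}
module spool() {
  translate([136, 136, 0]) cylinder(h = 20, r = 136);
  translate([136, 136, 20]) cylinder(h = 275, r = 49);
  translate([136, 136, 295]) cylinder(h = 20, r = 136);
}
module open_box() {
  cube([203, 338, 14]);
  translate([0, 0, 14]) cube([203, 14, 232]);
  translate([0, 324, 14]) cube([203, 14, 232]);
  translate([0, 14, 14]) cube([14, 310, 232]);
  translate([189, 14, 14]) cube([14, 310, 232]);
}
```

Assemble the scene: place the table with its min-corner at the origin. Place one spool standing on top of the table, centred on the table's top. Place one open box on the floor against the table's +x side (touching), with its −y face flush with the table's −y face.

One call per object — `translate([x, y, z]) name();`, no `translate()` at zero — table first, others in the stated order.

table();
translate([710, 274, 734]) spool();
translate([1692, 0, 0]) open_box();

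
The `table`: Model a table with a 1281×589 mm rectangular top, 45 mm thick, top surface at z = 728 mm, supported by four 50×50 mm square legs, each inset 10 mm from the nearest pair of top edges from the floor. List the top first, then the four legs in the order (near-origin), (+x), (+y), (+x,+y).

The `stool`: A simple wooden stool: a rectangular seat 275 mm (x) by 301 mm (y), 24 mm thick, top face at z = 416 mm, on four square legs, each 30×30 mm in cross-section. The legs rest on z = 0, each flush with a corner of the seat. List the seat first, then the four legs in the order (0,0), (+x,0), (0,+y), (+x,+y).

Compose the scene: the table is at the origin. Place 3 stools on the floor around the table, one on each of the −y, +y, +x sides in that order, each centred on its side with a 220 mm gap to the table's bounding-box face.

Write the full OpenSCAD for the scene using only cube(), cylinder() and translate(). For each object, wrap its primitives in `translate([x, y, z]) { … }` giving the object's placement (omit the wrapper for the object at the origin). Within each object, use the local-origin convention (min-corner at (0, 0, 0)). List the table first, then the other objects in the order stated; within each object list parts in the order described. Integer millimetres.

translate([0, 0, 683]) cube([1281, 589, 45]);
translate([10, 10, 0]) cube([50, 50, 683]);
translate([1221, 10, 0]) cube([50, 50, 683]);
translate([10, 529, 0]) cube([50, 50, 683]);
translate([1221, 529, 0]) cube([50, 50, 683]);
translate([503, -521, 0]) {
  translate([0, 0, 392]) cube([275, 301, 24]);
  cube([30, 30, 392]);
  translate([245, 0, 0]) cube([30, 30, 392]);
  translate([0, 271, 0]) cube([30, 30, 392]);
  translate([245, 271, 0]) cube([30, 30, 392]);
}
translate([503, 809, 0]) {
  translate([0, 0, 392]) cube([275, 301, 24]);
  cube([30, 30, 392]);
  translate([245, 0, 0]) cube([30, 30, 392]);
  translate([0, 271, 0]) cube([30, 30, 392]);
  translate([245, 271, 0]) cube([30, 30, 392]);
}
translate([1501, 144, 0]) {
  translate([0, 0, 392]) cube([275, 301, 24]);
  cube([30, 30, 392]);
  translate([245, 0, 0]) cube([30, 30, 392]);
  translate([0, 271, 0]) cube([30, 30, 392]);
  translate([245, 271, 0]) cube([30, 30, 392]);
}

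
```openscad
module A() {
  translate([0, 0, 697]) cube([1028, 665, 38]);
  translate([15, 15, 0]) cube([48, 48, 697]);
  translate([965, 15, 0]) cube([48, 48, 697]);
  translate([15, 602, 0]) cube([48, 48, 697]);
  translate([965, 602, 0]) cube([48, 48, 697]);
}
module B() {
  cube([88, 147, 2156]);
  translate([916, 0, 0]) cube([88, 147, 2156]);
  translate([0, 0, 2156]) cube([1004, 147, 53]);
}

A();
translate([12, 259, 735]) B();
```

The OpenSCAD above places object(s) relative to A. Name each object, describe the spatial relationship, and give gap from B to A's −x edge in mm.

The door frame's min-x is at 12; the table's min-x is 0; gap = 12 mm.

A is a table. B is a door frame. The door frame is on top of the table, centred. The gap from the door frame to the table's −x edge is 12 mm.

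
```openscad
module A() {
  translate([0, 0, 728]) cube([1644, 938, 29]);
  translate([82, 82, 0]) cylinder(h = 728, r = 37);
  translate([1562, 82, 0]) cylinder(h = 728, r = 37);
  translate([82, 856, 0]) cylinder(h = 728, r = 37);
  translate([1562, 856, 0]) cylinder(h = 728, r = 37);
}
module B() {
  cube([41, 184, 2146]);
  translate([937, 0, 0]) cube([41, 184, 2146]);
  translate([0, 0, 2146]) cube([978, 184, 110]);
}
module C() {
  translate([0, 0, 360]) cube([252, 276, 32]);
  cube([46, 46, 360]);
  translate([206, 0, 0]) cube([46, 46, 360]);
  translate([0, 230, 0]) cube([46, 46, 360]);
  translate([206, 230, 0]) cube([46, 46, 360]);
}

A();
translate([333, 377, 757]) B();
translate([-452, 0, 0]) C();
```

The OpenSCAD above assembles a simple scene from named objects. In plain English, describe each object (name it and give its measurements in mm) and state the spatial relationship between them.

A is a rectangular dining table. The top is 1644×938×29 mm with its upper surface at z = 757 mm. It stands on four round legs of 74 mm diameter, each leg's bounding box inset 45 mm from the nearest pair of top edges, running from the floor to the underside of the top.

B is a rectangular door frame: two vertical jambs of 41×184 mm section, 2146 mm tall, with a clear opening 896 mm wide between their inner faces. A header 110 mm tall and 184 mm deep lies on top of the jambs and spans the full outside width.

C is a four-legged stool. The seat is a 252×276×32 mm slab whose top surface is at z = 392 mm; four square legs, each 46×46 mm in cross-section, run from the floor (z = 0) to the underside of the seat, each flush with a corner of the seat.

The door frame is on top of the table, centred. The stool is on the floor beside the table on its −x side.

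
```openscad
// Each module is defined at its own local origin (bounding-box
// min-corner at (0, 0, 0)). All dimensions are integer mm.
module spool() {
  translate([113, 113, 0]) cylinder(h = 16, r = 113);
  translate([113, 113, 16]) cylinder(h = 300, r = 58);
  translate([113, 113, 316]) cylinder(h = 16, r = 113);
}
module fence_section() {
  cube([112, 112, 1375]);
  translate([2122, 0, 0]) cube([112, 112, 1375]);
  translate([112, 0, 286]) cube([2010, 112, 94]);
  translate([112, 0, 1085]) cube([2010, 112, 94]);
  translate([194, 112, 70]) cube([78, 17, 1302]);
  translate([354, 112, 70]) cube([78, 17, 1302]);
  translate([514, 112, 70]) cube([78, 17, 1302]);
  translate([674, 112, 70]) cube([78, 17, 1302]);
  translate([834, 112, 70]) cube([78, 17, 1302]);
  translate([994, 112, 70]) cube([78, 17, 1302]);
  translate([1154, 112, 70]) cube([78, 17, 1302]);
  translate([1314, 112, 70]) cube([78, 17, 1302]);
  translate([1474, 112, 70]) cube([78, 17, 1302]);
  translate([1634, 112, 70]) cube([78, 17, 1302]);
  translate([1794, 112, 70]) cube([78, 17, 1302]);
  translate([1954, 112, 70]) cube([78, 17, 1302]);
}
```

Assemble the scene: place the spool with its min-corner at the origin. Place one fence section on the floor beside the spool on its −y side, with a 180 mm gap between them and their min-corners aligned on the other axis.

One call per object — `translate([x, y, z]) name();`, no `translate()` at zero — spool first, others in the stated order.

spool();
translate([0, -309, 0]) fence_section();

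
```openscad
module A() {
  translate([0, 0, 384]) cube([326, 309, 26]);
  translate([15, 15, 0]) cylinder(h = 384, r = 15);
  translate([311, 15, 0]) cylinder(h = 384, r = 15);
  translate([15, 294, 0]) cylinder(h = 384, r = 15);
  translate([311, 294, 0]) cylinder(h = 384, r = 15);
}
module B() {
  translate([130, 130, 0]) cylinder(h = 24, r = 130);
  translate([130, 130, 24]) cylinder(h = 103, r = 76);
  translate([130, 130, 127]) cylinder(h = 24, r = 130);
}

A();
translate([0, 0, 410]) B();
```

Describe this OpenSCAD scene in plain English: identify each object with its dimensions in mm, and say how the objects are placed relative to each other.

A is a four-legged stool. The seat is 326×309 mm, 26 mm thick, top at z = 410 mm. It stands on four round legs, each 30 mm in diameter, from z = 0 to the seat underside, each leg's axis is inset half a diameter from the nearest pair of seat edges (so the leg's bounding box is flush with the corner).

B is a spool: two coaxial disc flanges of radius 130 mm and thickness 24 mm, joined by a core cylinder of radius 76 mm and height 103 mm. The lower flange rests on z = 0 and the three cylinders share a vertical axis.

The spool is on top of the stool.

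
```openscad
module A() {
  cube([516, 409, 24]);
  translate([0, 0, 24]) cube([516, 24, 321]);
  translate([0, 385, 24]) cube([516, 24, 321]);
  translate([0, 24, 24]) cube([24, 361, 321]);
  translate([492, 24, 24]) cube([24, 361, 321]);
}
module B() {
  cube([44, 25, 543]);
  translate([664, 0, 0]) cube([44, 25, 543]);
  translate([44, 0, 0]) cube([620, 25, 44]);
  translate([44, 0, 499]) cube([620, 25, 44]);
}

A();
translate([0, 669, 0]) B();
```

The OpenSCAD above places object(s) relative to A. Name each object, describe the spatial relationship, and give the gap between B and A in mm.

A is an open box. B is a picture frame. The picture frame is on the floor beside the open box on its +y side. The gap between the picture frame and the open box is 260 mm.

The picture frame's nearest face is 260 mm from the open box's +y face.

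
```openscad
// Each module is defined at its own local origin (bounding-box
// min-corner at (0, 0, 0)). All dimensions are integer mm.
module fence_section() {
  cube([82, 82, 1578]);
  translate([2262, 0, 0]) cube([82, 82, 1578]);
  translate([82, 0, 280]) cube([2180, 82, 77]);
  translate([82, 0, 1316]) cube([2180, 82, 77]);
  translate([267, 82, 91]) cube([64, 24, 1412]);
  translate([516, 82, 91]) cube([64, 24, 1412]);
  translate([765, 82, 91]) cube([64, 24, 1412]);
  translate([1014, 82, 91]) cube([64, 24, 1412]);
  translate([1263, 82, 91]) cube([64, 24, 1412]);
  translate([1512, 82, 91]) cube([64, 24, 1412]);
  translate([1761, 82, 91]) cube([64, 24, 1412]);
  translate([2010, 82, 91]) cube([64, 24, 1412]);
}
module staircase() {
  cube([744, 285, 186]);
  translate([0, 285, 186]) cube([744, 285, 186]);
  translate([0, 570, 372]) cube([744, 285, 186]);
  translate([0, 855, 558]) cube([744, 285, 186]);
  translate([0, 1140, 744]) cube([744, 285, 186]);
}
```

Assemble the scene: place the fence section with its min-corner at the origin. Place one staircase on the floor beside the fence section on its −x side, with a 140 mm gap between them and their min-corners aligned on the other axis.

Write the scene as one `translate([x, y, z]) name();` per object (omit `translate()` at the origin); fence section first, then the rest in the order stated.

fence_section();
translate([-884, 0, 0]) staircase();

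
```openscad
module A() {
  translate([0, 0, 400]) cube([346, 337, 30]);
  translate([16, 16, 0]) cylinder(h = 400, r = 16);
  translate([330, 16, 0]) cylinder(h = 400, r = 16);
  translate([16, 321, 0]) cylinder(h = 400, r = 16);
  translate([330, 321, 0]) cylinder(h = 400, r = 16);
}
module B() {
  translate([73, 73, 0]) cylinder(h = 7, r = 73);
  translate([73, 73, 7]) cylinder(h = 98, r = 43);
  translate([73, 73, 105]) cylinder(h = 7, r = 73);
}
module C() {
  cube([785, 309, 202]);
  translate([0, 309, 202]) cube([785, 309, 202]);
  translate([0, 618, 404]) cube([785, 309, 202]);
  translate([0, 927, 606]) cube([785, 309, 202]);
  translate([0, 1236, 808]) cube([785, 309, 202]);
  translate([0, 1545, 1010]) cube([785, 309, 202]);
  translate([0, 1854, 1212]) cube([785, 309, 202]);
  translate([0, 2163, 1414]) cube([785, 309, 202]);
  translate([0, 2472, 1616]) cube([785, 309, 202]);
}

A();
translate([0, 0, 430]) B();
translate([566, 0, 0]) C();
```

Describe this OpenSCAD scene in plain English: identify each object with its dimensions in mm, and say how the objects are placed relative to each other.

A is a four-legged stool. The seat is a 346×337×30 mm slab whose top surface is at z = 430 mm; four round legs, each 32 mm in diameter, run from the floor (z = 0) to the underside of the seat, each leg's axis is inset half a diameter from the nearest pair of seat edges (so the leg's bounding box is flush with the corner).

B is a spool: two coaxial disc flanges of radius 73 mm and thickness 7 mm, joined by a core cylinder of radius 43 mm and height 98 mm. The lower flange rests on z = 0 and the three cylinders share a vertical axis.

C is a run of 9 identical solid stair steps. Each tread is 785×309 mm and each step block is 202 mm high. Step 1 rests on the floor; step k is offset from step 1 by (k−1)×309 mm in y and (k−1)×202 mm in z.

The spool is on top of the stool. The staircase is on the floor beside the stool on its +x side.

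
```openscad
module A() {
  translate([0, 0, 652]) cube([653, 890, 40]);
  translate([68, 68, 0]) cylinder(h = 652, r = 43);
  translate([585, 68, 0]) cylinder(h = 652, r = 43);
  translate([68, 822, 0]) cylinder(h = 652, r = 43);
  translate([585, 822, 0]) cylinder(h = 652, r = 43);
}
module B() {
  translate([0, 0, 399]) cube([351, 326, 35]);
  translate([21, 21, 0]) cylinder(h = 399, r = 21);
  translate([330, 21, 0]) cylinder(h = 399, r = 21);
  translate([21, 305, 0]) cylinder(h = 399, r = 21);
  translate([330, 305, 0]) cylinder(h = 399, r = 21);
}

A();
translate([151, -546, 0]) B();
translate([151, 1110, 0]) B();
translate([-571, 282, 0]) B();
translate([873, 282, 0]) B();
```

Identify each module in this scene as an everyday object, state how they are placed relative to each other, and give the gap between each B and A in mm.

A is a table. B is a stool. Four stools sit around the table at the −y, +y, −x, +x sides. The gap between each stool and the table is 220 mm.

Each stool's nearest face is 220 mm from the table's bounding box.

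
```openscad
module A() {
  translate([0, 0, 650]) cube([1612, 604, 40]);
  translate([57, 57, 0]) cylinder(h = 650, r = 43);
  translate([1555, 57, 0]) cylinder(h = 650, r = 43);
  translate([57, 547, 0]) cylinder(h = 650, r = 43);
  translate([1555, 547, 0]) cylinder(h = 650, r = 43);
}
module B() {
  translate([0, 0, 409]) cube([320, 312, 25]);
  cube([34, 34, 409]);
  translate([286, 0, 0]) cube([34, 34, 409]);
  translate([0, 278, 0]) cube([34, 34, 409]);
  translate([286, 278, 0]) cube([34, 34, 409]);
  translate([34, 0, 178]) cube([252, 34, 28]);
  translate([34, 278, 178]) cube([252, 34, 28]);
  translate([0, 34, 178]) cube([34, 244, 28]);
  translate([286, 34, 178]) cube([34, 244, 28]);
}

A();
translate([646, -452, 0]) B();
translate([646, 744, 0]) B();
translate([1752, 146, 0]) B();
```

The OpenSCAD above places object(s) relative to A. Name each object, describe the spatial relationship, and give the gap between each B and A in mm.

Each stool's nearest face is 140 mm from the table's bounding box.

A is a table. B is a stool. Three stools sit around the table at the −y, +y, +x sides. The gap between each stool and the table is 140 mm.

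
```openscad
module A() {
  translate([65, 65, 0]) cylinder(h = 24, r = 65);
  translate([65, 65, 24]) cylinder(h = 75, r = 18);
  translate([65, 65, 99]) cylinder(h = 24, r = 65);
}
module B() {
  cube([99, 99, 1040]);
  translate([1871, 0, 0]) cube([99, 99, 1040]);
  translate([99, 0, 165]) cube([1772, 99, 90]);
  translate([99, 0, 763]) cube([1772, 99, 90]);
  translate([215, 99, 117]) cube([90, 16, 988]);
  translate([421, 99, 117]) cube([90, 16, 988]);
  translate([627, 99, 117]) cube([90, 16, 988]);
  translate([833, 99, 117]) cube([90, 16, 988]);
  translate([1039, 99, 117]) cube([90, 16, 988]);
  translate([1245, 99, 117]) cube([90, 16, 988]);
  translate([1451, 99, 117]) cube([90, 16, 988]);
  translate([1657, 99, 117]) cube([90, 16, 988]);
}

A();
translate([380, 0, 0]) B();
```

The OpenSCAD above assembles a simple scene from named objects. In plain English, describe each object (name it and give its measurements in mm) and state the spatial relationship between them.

A is a spool: two coaxial disc flanges of radius 65 mm and thickness 24 mm, joined by a core cylinder of radius 18 mm and height 75 mm. The lower flange rests on z = 0 and the three cylinders share a vertical axis.

B is a fence section. Two 99×99 mm posts, 1040 mm tall, stand on the floor with a clear span of 1772 mm between their inner faces. Two horizontal rails of 99×90 mm section span the gap between the posts with their undersides at z = 165 mm and z = 763 mm, flush with the posts' −y face. 8 pickets, each 90 mm wide, 16 mm thick and 988 mm tall, are fixed to the +y face of the rails with their bottoms at z = 117 mm, evenly spaced across the span with equal gaps (rounded down to the nearest mm) at the −x end and between each pair — any rounding remainder accumulates at the +x end.

The fence section is on the floor beside the spool on its +x side.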